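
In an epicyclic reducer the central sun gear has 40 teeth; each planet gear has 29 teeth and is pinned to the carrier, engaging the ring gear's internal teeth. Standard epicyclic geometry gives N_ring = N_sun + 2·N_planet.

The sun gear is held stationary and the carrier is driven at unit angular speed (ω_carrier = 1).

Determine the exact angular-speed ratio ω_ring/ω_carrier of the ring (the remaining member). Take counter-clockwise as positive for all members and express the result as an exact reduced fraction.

N_ring = 40 + 2·29 = 98
40(ω_s−ω_c) = −98(ω_r−ω_c),  ω_s=0, ω_c=1
ω_r = 1 − (40/98)(0−1) = 69/49
ω_r/ω_c = 69/49

69/49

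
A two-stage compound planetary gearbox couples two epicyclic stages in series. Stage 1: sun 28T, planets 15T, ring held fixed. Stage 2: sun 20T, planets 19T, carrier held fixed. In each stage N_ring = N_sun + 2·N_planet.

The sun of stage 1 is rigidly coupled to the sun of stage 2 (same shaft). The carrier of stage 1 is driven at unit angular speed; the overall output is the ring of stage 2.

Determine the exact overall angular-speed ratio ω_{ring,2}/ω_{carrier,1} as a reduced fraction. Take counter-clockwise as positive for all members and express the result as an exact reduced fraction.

Stage 1: N_ring = 28 + 2·15 = 58
Stage 1: 28(ω_s−ω_c) = −58(ω_r−ω_c),  ω_r=0, ω_c=1
Stage 1: ω_s = 1 − (58/28)(0−1) = 43/14
  ⇒ ω_s¹/ω_c¹ = 43/14
Stage 2: N_ring = 20 + 2·19 = 58
Stage 2: 20(ω_s−ω_c) = −58(ω_r−ω_c),  ω_c=0, ω_s=1
Stage 2: ω_r = 0 − (20/58)(1−0) = -10/29
  ⇒ ω_r²/ω_s² = -10/29
Coupling ω_s² = ω_s¹ ⇒ overall = 43/14 × -10/29 = -215/203

-215/203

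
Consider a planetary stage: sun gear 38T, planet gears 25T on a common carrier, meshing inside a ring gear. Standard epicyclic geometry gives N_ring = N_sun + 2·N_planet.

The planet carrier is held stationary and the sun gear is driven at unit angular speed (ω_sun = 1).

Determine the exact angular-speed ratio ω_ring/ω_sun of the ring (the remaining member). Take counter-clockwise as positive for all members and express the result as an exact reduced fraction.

N_ring = 38 + 2·25 = 88
38(ω_s−ω_c) = −88(ω_r−ω_c),  ω_c=0, ω_s=1
ω_r = 0 − (38/88)(1−0) = -19/44
ω_r/ω_s = -19/44

-19/44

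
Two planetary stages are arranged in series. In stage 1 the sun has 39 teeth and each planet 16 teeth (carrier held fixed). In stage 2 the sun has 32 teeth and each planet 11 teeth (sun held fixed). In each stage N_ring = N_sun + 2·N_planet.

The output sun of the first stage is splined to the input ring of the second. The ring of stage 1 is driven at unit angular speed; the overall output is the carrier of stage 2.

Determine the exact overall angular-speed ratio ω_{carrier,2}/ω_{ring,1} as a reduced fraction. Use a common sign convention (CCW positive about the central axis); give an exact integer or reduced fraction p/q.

-639/559

Stage 1: N_ring = 39 + 2·16 = 71
Stage 1: 39(ω_s−ω_c) = −71(ω_r−ω_c),  ω_c=0, ω_r=1
Stage 1: ω_s = 0 − (71/39)(1−0) = -71/39
  ⇒ ω_s¹/ω_r¹ = -71/39
Stage 2: N_ring = 32 + 2·11 = 54
Stage 2: 32(ω_s−ω_c) = −54(ω_r−ω_c),  ω_s=0, ω_r=1
Stage 2: 32(0−ω_c) = −54(1−ω_c)  ⇒  86ω_c = 54  ⇒  ω_c = 27/43
  ⇒ ω_c²/ω_r² = 27/43
Coupling ω_r² = ω_s¹ ⇒ overall = -71/39 × 27/43 = -639/559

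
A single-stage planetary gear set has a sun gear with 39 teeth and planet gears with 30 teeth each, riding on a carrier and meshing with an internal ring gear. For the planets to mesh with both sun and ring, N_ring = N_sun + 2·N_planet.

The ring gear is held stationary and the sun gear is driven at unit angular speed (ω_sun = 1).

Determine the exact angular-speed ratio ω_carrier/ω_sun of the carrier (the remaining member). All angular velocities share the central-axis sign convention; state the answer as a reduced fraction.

N_ring = 39 + 2·30 = 99
39(ω_s−ω_c) = −99(ω_r−ω_c),  ω_r=0, ω_s=1
39(1−ω_c) = −99(0−ω_c)  ⇒  138ω_c = 39  ⇒  ω_c = 13/46
ω_c/ω_s = 13/46

13/46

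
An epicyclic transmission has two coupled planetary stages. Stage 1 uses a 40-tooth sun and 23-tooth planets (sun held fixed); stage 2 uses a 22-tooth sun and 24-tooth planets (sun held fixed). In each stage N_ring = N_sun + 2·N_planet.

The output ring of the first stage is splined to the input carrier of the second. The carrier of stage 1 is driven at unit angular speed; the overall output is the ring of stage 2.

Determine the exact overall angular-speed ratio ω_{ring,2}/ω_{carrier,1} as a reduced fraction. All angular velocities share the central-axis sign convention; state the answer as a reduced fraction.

Stage 1: N_ring = 40 + 2·23 = 86
Stage 1: 40(ω_s−ω_c) = −86(ω_r−ω_c),  ω_s=0, ω_c=1
Stage 1: ω_r = 1 − (40/86)(0−1) = 63/43
  ⇒ ω_r¹/ω_c¹ = 63/43
Stage 2: N_ring = 22 + 2·24 = 70
Stage 2: 22(ω_s−ω_c) = −70(ω_r−ω_c),  ω_s=0, ω_c=1
Stage 2: ω_r = 1 − (22/70)(0−1) = 46/35
  ⇒ ω_r²/ω_c² = 46/35
Coupling ω_c² = ω_r¹ ⇒ overall = 63/43 × 46/35 = 414/215

414/215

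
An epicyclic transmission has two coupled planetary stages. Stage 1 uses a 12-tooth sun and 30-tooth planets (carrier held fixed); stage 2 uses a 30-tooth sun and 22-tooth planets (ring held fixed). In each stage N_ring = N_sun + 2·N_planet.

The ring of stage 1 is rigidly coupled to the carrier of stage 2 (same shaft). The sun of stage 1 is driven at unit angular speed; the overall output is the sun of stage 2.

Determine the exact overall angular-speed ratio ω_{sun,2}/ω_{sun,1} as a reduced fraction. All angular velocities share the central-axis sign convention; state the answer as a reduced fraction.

-26/45

Stage 1: N_ring = 12 + 2·30 = 72
Stage 1: 12(ω_s−ω_c) = −72(ω_r−ω_c),  ω_c=0, ω_s=1
Stage 1: ω_r = 0 − (12/72)(1−0) = -1/6
  ⇒ ω_r¹/ω_s¹ = -1/6
Stage 2: N_ring = 30 + 2·22 = 74
Stage 2: 30(ω_s−ω_c) = −74(ω_r−ω_c),  ω_r=0, ω_c=1
Stage 2: ω_s = 1 − (74/30)(0−1) = 52/15
  ⇒ ω_s²/ω_c² = 52/15
Coupling ω_c² = ω_r¹ ⇒ overall = -1/6 × 52/15 = -26/45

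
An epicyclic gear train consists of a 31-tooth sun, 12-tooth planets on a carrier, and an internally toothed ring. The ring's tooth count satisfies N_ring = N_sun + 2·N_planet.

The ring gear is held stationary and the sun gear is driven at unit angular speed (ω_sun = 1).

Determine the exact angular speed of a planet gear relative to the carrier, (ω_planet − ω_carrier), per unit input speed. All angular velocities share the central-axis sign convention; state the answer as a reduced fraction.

N_ring = 31 + 2·12 = 55
31(ω_s−ω_c) = −55(ω_r−ω_c),  ω_r=0, ω_s=1
31(1−ω_c) = −55(0−ω_c)  ⇒  86ω_c = 31  ⇒  ω_c = 31/86
sun–planet: 31·(1−31/86) = −12·(ω_p−ω_c)  ⇒  ω_p−ω_c = −(31/12)·(55/86) = -1705/1032

-1705/1032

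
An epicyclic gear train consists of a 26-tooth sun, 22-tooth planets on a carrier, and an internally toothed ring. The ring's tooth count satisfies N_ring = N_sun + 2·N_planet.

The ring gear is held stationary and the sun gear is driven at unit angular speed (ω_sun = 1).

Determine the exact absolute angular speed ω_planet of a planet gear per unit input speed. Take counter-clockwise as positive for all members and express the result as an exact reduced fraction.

-13/22

N_ring = 26 + 2·22 = 70
26(ω_s−ω_c) = −70(ω_r−ω_c),  ω_r=0, ω_s=1
26(1−ω_c) = −70(0−ω_c)  ⇒  96ω_c = 26  ⇒  ω_c = 13/48
sun–planet: 26·(1−13/48) = −22·(ω_p−ω_c)  ⇒  ω_p−ω_c = −(26/22)·(35/48) = -455/528
ω_p = 13/48 − 455/528 = -13/22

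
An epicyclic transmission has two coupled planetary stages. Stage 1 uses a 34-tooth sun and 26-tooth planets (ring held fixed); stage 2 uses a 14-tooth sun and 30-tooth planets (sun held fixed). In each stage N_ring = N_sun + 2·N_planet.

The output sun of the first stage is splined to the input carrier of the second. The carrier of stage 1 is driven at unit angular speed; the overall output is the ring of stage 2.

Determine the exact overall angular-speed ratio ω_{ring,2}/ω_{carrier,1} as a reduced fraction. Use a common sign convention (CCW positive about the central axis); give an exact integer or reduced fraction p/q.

Stage 1: N_ring = 34 + 2·26 = 86
Stage 1: 34(ω_s−ω_c) = −86(ω_r−ω_c),  ω_r=0, ω_c=1
Stage 1: ω_s = 1 − (86/34)(0−1) = 60/17
  ⇒ ω_s¹/ω_c¹ = 60/17
Stage 2: N_ring = 14 + 2·30 = 74
Stage 2: 14(ω_s−ω_c) = −74(ω_r−ω_c),  ω_s=0, ω_c=1
Stage 2: ω_r = 1 − (14/74)(0−1) = 44/37
  ⇒ ω_r²/ω_c² = 44/37
Coupling ω_c² = ω_s¹ ⇒ overall = 60/17 × 44/37 = 2640/629

2640/629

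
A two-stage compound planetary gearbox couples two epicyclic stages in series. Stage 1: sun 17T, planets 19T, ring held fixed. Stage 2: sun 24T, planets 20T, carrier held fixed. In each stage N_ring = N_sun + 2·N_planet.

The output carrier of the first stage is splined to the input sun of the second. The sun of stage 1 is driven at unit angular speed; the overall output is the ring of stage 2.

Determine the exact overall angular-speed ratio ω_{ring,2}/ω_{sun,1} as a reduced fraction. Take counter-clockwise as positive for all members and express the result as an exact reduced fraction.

-17/192

Stage 1: N_ring = 17 + 2·19 = 55
Stage 1: 17(ω_s−ω_c) = −55(ω_r−ω_c),  ω_r=0, ω_s=1
Stage 1: 17(1−ω_c) = −55(0−ω_c)  ⇒  72ω_c = 17  ⇒  ω_c = 17/72
  ⇒ ω_c¹/ω_s¹ = 17/72
Stage 2: N_ring = 24 + 2·20 = 64
Stage 2: 24(ω_s−ω_c) = −64(ω_r−ω_c),  ω_c=0, ω_s=1
Stage 2: ω_r = 0 − (24/64)(1−0) = -3/8
  ⇒ ω_r²/ω_s² = -3/8
Coupling ω_s² = ω_c¹ ⇒ overall = 17/72 × -3/8 = -17/192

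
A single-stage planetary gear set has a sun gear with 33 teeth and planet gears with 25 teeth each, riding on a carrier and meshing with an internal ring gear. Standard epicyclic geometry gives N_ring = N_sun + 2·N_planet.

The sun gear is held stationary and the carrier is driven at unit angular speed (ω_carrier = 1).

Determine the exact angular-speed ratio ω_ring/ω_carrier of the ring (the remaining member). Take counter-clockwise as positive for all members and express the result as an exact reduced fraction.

116/83

N_ring = 33 + 2·25 = 83
33(ω_s−ω_c) = −83(ω_r−ω_c),  ω_s=0, ω_c=1
ω_r = 1 − (33/83)(0−1) = 116/83
ω_r/ω_c = 116/83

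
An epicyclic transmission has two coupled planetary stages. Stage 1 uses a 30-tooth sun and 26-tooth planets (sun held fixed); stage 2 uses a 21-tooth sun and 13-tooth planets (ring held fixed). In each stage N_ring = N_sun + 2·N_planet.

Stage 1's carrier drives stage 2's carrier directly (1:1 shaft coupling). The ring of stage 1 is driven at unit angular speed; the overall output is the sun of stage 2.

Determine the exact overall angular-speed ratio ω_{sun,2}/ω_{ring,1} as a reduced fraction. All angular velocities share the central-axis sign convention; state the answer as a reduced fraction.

697/294

Stage 1: N_ring = 30 + 2·26 = 82
Stage 1: 30(ω_s−ω_c) = −82(ω_r−ω_c),  ω_s=0, ω_r=1
Stage 1: 30(0−ω_c) = −82(1−ω_c)  ⇒  112ω_c = 82  ⇒  ω_c = 41/56
  ⇒ ω_c¹/ω_r¹ = 41/56
Stage 2: N_ring = 21 + 2·13 = 47
Stage 2: 21(ω_s−ω_c) = −47(ω_r−ω_c),  ω_r=0, ω_c=1
Stage 2: ω_s = 1 − (47/21)(0−1) = 68/21
  ⇒ ω_s²/ω_c² = 68/21
Coupling ω_c² = ω_c¹ ⇒ overall = 41/56 × 68/21 = 697/294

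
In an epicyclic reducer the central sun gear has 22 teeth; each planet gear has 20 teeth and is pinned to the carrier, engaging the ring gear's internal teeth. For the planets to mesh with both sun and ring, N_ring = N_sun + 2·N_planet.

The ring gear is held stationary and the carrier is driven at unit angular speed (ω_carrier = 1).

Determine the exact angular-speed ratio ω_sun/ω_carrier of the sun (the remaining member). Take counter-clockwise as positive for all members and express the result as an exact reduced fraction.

N_ring = 22 + 2·20 = 62
22(ω_s−ω_c) = −62(ω_r−ω_c),  ω_r=0, ω_c=1
ω_s = 1 − (62/22)(0−1) = 42/11
ω_s/ω_c = 42/11

42/11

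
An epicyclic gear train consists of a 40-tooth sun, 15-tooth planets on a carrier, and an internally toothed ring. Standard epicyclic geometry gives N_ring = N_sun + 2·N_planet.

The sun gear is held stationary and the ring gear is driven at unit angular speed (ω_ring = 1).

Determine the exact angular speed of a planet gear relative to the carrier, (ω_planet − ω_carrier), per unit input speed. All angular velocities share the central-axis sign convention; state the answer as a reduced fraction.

56/33

N_ring = 40 + 2·15 = 70
40(ω_s−ω_c) = −70(ω_r−ω_c),  ω_s=0, ω_r=1
40(0−ω_c) = −70(1−ω_c)  ⇒  110ω_c = 70  ⇒  ω_c = 7/11
sun–planet: 40·(0−7/11) = −15·(ω_p−ω_c)  ⇒  ω_p−ω_c = −(40/15)·(-7/11) = 56/33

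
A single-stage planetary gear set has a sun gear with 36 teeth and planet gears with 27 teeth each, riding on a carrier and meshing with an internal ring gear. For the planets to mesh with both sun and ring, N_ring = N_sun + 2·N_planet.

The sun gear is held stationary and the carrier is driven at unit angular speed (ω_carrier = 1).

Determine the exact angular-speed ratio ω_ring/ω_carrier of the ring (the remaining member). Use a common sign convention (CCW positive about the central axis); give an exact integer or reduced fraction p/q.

7/5

N_ring = 36 + 2·27 = 90
36(ω_s−ω_c) = −90(ω_r−ω_c),  ω_s=0, ω_c=1
ω_r = 1 − (36/90)(0−1) = 7/5
ω_r/ω_c = 7/5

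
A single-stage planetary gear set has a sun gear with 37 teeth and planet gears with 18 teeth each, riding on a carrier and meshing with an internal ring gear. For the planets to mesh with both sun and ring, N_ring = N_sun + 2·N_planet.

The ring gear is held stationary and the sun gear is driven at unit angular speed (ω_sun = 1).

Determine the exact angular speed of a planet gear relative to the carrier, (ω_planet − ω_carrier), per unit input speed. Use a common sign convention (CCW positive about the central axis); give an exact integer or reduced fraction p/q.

-2701/1980

N_ring = 37 + 2·18 = 73
37(ω_s−ω_c) = −73(ω_r−ω_c),  ω_r=0, ω_s=1
37(1−ω_c) = −73(0−ω_c)  ⇒  110ω_c = 37  ⇒  ω_c = 37/110
sun–planet: 37·(1−37/110) = −18·(ω_p−ω_c)  ⇒  ω_p−ω_c = −(37/18)·(73/110) = -2701/1980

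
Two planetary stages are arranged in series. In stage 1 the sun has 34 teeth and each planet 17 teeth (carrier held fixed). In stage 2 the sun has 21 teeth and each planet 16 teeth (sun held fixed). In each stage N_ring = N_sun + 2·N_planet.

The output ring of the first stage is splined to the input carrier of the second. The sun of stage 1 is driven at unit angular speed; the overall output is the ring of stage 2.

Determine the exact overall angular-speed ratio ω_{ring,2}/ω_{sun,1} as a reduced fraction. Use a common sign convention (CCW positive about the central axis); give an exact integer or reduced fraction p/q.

Stage 1: N_ring = 34 + 2·17 = 68
Stage 1: 34(ω_s−ω_c) = −68(ω_r−ω_c),  ω_c=0, ω_s=1
Stage 1: ω_r = 0 − (34/68)(1−0) = -1/2
  ⇒ ω_r¹/ω_s¹ = -1/2
Stage 2: N_ring = 21 + 2·16 = 53
Stage 2: 21(ω_s−ω_c) = −53(ω_r−ω_c),  ω_s=0, ω_c=1
Stage 2: ω_r = 1 − (21/53)(0−1) = 74/53
  ⇒ ω_r²/ω_c² = 74/53
Coupling ω_c² = ω_r¹ ⇒ overall = -1/2 × 74/53 = -37/53

-37/53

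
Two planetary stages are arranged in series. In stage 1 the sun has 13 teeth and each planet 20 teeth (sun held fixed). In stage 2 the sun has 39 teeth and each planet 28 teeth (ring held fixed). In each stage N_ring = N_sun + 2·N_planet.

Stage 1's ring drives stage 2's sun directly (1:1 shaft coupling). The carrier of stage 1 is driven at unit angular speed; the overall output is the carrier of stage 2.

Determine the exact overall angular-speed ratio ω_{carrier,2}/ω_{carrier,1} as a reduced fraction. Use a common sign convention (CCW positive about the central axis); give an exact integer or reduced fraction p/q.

Stage 1: N_ring = 13 + 2·20 = 53
Stage 1: 13(ω_s−ω_c) = −53(ω_r−ω_c),  ω_s=0, ω_c=1
Stage 1: ω_r = 1 − (13/53)(0−1) = 66/53
  ⇒ ω_r¹/ω_c¹ = 66/53
Stage 2: N_ring = 39 + 2·28 = 95
Stage 2: 39(ω_s−ω_c) = −95(ω_r−ω_c),  ω_r=0, ω_s=1
Stage 2: 39(1−ω_c) = −95(0−ω_c)  ⇒  134ω_c = 39  ⇒  ω_c = 39/134
  ⇒ ω_c²/ω_s² = 39/134
Coupling ω_s² = ω_r¹ ⇒ overall = 66/53 × 39/134 = 1287/3551

1287/3551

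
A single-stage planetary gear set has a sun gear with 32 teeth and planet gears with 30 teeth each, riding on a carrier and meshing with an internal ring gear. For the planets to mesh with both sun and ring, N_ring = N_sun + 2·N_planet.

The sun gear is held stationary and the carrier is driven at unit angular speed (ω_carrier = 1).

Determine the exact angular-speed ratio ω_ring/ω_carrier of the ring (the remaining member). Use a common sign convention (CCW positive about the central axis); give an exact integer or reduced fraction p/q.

31/23

N_ring = 32 + 2·30 = 92
32(ω_s−ω_c) = −92(ω_r−ω_c),  ω_s=0, ω_c=1
ω_r = 1 − (32/92)(0−1) = 31/23
ω_r/ω_c = 31/23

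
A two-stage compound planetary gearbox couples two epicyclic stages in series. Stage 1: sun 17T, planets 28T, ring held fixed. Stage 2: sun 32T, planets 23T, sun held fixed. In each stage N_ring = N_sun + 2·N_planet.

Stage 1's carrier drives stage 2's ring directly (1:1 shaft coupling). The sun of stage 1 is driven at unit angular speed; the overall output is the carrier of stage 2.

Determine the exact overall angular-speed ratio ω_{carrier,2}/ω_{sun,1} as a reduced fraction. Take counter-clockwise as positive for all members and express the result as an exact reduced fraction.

Stage 1: N_ring = 17 + 2·28 = 73
Stage 1: 17(ω_s−ω_c) = −73(ω_r−ω_c),  ω_r=0, ω_s=1
Stage 1: 17(1−ω_c) = −73(0−ω_c)  ⇒  90ω_c = 17  ⇒  ω_c = 17/90
  ⇒ ω_c¹/ω_s¹ = 17/90
Stage 2: N_ring = 32 + 2·23 = 78
Stage 2: 32(ω_s−ω_c) = −78(ω_r−ω_c),  ω_s=0, ω_r=1
Stage 2: 32(0−ω_c) = −78(1−ω_c)  ⇒  110ω_c = 78  ⇒  ω_c = 39/55
  ⇒ ω_c²/ω_r² = 39/55
Coupling ω_r² = ω_c¹ ⇒ overall = 17/90 × 39/55 = 221/1650

221/1650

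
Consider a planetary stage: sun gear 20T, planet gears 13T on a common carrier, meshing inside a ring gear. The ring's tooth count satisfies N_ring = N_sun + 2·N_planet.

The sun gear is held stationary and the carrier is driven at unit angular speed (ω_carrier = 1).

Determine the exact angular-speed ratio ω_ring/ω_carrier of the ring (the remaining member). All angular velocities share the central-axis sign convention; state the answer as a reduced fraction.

33/23

N_ring = 20 + 2·13 = 46
20(ω_s−ω_c) = −46(ω_r−ω_c),  ω_s=0, ω_c=1
ω_r = 1 − (20/46)(0−1) = 33/23
ω_r/ω_c = 33/23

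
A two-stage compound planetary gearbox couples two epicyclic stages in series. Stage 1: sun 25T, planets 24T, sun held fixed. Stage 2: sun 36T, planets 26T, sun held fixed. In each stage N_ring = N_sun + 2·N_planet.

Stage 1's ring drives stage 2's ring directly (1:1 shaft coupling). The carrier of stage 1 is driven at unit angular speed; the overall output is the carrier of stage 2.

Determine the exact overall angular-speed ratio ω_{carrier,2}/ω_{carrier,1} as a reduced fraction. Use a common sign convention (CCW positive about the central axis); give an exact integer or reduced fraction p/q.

Stage 1: N_ring = 25 + 2·24 = 73
Stage 1: 25(ω_s−ω_c) = −73(ω_r−ω_c),  ω_s=0, ω_c=1
Stage 1: ω_r = 1 − (25/73)(0−1) = 98/73
  ⇒ ω_r¹/ω_c¹ = 98/73
Stage 2: N_ring = 36 + 2·26 = 88
Stage 2: 36(ω_s−ω_c) = −88(ω_r−ω_c),  ω_s=0, ω_r=1
Stage 2: 36(0−ω_c) = −88(1−ω_c)  ⇒  124ω_c = 88  ⇒  ω_c = 22/31
  ⇒ ω_c²/ω_r² = 22/31
Coupling ω_r² = ω_r¹ ⇒ overall = 98/73 × 22/31 = 2156/2263

2156/2263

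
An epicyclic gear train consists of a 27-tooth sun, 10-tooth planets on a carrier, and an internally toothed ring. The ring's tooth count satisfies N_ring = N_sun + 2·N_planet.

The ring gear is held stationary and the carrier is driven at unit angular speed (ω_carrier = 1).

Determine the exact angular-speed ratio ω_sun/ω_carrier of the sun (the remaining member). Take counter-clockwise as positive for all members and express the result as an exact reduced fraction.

74/27

N_ring = 27 + 2·10 = 47
27(ω_s−ω_c) = −47(ω_r−ω_c),  ω_r=0, ω_c=1
ω_s = 1 − (47/27)(0−1) = 74/27
ω_s/ω_c = 74/27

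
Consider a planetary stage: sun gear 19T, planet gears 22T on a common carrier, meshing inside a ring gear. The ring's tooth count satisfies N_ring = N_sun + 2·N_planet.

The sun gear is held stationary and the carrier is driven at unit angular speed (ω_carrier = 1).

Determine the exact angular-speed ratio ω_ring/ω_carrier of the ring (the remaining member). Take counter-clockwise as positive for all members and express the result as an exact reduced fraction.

N_ring = 19 + 2·22 = 63
19(ω_s−ω_c) = −63(ω_r−ω_c),  ω_s=0, ω_c=1
ω_r = 1 − (19/63)(0−1) = 82/63
ω_r/ω_c = 82/63

82/63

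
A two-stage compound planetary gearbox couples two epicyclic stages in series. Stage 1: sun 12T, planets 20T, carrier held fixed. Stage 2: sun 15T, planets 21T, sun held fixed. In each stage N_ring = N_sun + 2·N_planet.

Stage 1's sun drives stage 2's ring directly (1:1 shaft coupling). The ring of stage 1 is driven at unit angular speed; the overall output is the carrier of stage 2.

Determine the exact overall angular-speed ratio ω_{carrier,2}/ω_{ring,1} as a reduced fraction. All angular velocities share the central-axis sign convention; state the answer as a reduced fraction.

-247/72

Stage 1: N_ring = 12 + 2·20 = 52
Stage 1: 12(ω_s−ω_c) = −52(ω_r−ω_c),  ω_c=0, ω_r=1
Stage 1: ω_s = 0 − (52/12)(1−0) = -13/3
  ⇒ ω_s¹/ω_r¹ = -13/3
Stage 2: N_ring = 15 + 2·21 = 57
Stage 2: 15(ω_s−ω_c) = −57(ω_r−ω_c),  ω_s=0, ω_r=1
Stage 2: 15(0−ω_c) = −57(1−ω_c)  ⇒  72ω_c = 57  ⇒  ω_c = 19/24
  ⇒ ω_c²/ω_r² = 19/24
Coupling ω_r² = ω_s¹ ⇒ overall = -13/3 × 19/24 = -247/72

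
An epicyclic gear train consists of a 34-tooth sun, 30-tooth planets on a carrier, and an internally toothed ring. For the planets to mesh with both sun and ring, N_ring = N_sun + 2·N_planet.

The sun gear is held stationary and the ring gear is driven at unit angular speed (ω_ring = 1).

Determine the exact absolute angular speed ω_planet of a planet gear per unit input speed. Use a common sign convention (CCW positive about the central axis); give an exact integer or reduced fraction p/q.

N_ring = 34 + 2·30 = 94
34(ω_s−ω_c) = −94(ω_r−ω_c),  ω_s=0, ω_r=1
34(0−ω_c) = −94(1−ω_c)  ⇒  128ω_c = 94  ⇒  ω_c = 47/64
sun–planet: 34·(0−47/64) = −30·(ω_p−ω_c)  ⇒  ω_p−ω_c = −(34/30)·(-47/64) = 799/960
ω_p = 47/64 + 799/960 = 47/30

47/30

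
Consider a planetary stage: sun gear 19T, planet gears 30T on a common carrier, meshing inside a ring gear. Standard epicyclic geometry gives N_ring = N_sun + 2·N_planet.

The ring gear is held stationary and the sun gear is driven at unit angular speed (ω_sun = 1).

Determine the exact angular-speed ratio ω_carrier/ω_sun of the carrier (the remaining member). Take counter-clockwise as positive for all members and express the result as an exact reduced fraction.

19/98

N_ring = 19 + 2·30 = 79
19(ω_s−ω_c) = −79(ω_r−ω_c),  ω_r=0, ω_s=1
19(1−ω_c) = −79(0−ω_c)  ⇒  98ω_c = 19  ⇒  ω_c = 19/98
ω_c/ω_s = 19/98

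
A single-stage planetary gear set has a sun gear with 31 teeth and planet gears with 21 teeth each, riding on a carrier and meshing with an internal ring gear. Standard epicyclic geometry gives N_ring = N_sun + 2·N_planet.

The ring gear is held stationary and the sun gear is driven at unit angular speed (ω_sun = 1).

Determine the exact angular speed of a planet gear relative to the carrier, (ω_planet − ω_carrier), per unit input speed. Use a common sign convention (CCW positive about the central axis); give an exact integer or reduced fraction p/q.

-2263/2184

N_ring = 31 + 2·21 = 73
31(ω_s−ω_c) = −73(ω_r−ω_c),  ω_r=0, ω_s=1
31(1−ω_c) = −73(0−ω_c)  ⇒  104ω_c = 31  ⇒  ω_c = 31/104
sun–planet: 31·(1−31/104) = −21·(ω_p−ω_c)  ⇒  ω_p−ω_c = −(31/21)·(73/104) = -2263/2184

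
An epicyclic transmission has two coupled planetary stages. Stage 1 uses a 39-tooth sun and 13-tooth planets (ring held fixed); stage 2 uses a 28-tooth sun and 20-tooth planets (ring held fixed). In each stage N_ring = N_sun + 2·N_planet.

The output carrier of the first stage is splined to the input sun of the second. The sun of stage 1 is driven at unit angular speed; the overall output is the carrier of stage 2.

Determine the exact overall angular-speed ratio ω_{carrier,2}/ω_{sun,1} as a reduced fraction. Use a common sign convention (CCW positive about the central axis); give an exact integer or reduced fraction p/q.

7/64

Stage 1: N_ring = 39 + 2·13 = 65
Stage 1: 39(ω_s−ω_c) = −65(ω_r−ω_c),  ω_r=0, ω_s=1
Stage 1: 39(1−ω_c) = −65(0−ω_c)  ⇒  104ω_c = 39  ⇒  ω_c = 3/8
  ⇒ ω_c¹/ω_s¹ = 3/8
Stage 2: N_ring = 28 + 2·20 = 68
Stage 2: 28(ω_s−ω_c) = −68(ω_r−ω_c),  ω_r=0, ω_s=1
Stage 2: 28(1−ω_c) = −68(0−ω_c)  ⇒  96ω_c = 28  ⇒  ω_c = 7/24
  ⇒ ω_c²/ω_s² = 7/24
Coupling ω_s² = ω_c¹ ⇒ overall = 3/8 × 7/24 = 7/64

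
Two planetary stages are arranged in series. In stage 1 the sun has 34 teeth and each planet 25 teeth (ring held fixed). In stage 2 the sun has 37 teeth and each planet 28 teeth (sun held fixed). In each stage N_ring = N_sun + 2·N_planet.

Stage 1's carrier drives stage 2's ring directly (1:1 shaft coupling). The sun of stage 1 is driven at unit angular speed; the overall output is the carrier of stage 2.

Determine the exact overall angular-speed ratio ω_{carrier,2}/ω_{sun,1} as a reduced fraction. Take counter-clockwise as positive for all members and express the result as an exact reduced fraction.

Stage 1: N_ring = 34 + 2·25 = 84
Stage 1: 34(ω_s−ω_c) = −84(ω_r−ω_c),  ω_r=0, ω_s=1
Stage 1: 34(1−ω_c) = −84(0−ω_c)  ⇒  118ω_c = 34  ⇒  ω_c = 17/59
  ⇒ ω_c¹/ω_s¹ = 17/59
Stage 2: N_ring = 37 + 2·28 = 93
Stage 2: 37(ω_s−ω_c) = −93(ω_r−ω_c),  ω_s=0, ω_r=1
Stage 2: 37(0−ω_c) = −93(1−ω_c)  ⇒  130ω_c = 93  ⇒  ω_c = 93/130
  ⇒ ω_c²/ω_r² = 93/130
Coupling ω_r² = ω_c¹ ⇒ overall = 17/59 × 93/130 = 1581/7670

1581/7670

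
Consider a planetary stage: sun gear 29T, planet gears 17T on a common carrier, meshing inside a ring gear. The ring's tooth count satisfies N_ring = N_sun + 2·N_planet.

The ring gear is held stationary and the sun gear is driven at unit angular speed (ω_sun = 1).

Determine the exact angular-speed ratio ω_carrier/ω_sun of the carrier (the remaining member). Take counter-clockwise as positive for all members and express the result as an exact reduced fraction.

29/92

N_ring = 29 + 2·17 = 63
29(ω_s−ω_c) = −63(ω_r−ω_c),  ω_r=0, ω_s=1
29(1−ω_c) = −63(0−ω_c)  ⇒  92ω_c = 29  ⇒  ω_c = 29/92
ω_c/ω_s = 29/92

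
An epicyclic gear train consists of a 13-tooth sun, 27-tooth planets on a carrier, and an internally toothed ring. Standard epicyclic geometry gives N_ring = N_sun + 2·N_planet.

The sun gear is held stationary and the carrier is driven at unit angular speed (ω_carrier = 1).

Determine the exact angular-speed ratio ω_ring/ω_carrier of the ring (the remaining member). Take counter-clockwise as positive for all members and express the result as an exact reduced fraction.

N_ring = 13 + 2·27 = 67
13(ω_s−ω_c) = −67(ω_r−ω_c),  ω_s=0, ω_c=1
ω_r = 1 − (13/67)(0−1) = 80/67
ω_r/ω_c = 80/67

80/67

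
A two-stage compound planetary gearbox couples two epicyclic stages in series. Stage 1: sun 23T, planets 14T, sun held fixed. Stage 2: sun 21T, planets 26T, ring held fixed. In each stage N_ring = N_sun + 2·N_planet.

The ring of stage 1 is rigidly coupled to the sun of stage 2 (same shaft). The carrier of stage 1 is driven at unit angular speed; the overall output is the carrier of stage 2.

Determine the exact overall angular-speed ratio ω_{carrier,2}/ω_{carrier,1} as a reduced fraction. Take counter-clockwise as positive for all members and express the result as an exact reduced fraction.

259/799

Stage 1: N_ring = 23 + 2·14 = 51
Stage 1: 23(ω_s−ω_c) = −51(ω_r−ω_c),  ω_s=0, ω_c=1
Stage 1: ω_r = 1 − (23/51)(0−1) = 74/51
  ⇒ ω_r¹/ω_c¹ = 74/51
Stage 2: N_ring = 21 + 2·26 = 73
Stage 2: 21(ω_s−ω_c) = −73(ω_r−ω_c),  ω_r=0, ω_s=1
Stage 2: 21(1−ω_c) = −73(0−ω_c)  ⇒  94ω_c = 21  ⇒  ω_c = 21/94
  ⇒ ω_c²/ω_s² = 21/94
Coupling ω_s² = ω_r¹ ⇒ overall = 74/51 × 21/94 = 259/799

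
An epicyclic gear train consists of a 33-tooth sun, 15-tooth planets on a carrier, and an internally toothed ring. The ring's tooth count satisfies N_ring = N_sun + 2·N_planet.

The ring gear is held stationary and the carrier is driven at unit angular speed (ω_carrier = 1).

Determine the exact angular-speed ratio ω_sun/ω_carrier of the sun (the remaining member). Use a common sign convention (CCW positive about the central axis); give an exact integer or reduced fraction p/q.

N_ring = 33 + 2·15 = 63
33(ω_s−ω_c) = −63(ω_r−ω_c),  ω_r=0, ω_c=1
ω_s = 1 − (63/33)(0−1) = 32/11
ω_s/ω_c = 32/11

32/11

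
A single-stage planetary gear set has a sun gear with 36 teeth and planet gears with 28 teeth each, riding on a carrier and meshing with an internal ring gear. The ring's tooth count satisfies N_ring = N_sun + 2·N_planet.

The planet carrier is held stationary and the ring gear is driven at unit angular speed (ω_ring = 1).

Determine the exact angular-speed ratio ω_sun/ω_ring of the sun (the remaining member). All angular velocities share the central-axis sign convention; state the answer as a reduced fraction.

N_ring = 36 + 2·28 = 92
36(ω_s−ω_c) = −92(ω_r−ω_c),  ω_c=0, ω_r=1
ω_s = 0 − (92/36)(1−0) = -23/9
ω_s/ω_r = -23/9

-23/9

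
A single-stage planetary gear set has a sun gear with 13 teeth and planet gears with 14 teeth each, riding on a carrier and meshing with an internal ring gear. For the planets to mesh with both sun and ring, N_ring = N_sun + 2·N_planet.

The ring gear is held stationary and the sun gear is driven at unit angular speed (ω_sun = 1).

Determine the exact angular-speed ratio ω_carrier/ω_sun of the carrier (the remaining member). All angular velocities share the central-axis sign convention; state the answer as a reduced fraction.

13/54

N_ring = 13 + 2·14 = 41
13(ω_s−ω_c) = −41(ω_r−ω_c),  ω_r=0, ω_s=1
13(1−ω_c) = −41(0−ω_c)  ⇒  54ω_c = 13  ⇒  ω_c = 13/54
ω_c/ω_s = 13/54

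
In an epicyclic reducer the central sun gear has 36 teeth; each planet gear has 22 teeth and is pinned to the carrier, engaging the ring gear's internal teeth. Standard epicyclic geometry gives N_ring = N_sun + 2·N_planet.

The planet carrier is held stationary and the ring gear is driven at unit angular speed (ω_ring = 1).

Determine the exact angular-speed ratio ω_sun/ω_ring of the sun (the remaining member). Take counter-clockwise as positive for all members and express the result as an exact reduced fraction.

N_ring = 36 + 2·22 = 80
36(ω_s−ω_c) = −80(ω_r−ω_c),  ω_c=0, ω_r=1
ω_s = 0 − (80/36)(1−0) = -20/9
ω_s/ω_r = -20/9

-20/9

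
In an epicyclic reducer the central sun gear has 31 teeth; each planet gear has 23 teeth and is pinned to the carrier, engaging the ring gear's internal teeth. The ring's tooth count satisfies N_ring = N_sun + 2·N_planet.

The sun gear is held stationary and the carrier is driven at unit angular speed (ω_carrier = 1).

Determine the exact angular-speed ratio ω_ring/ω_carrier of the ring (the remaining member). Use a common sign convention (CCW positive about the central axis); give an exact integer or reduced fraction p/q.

108/77

N_ring = 31 + 2·23 = 77
31(ω_s−ω_c) = −77(ω_r−ω_c),  ω_s=0, ω_c=1
ω_r = 1 − (31/77)(0−1) = 108/77
ω_r/ω_c = 108/77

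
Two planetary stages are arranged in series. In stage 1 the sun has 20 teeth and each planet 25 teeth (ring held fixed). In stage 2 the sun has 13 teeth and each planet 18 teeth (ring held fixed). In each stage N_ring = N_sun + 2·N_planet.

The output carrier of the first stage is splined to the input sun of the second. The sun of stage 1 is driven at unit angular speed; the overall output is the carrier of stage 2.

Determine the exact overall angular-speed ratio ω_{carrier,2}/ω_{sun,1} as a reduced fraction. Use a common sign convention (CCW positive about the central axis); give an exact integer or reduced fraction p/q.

13/279

Stage 1: N_ring = 20 + 2·25 = 70
Stage 1: 20(ω_s−ω_c) = −70(ω_r−ω_c),  ω_r=0, ω_s=1
Stage 1: 20(1−ω_c) = −70(0−ω_c)  ⇒  90ω_c = 20  ⇒  ω_c = 2/9
  ⇒ ω_c¹/ω_s¹ = 2/9
Stage 2: N_ring = 13 + 2·18 = 49
Stage 2: 13(ω_s−ω_c) = −49(ω_r−ω_c),  ω_r=0, ω_s=1
Stage 2: 13(1−ω_c) = −49(0−ω_c)  ⇒  62ω_c = 13  ⇒  ω_c = 13/62
  ⇒ ω_c²/ω_s² = 13/62
Coupling ω_s² = ω_c¹ ⇒ overall = 2/9 × 13/62 = 13/279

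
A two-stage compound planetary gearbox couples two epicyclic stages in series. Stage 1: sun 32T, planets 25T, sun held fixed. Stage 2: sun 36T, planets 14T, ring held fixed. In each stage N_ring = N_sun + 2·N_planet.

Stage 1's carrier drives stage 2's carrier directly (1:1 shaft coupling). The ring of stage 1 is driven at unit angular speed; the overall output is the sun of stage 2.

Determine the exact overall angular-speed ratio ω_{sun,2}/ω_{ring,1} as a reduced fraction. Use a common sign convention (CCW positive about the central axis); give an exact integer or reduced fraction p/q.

Stage 1: N_ring = 32 + 2·25 = 82
Stage 1: 32(ω_s−ω_c) = −82(ω_r−ω_c),  ω_s=0, ω_r=1
Stage 1: 32(0−ω_c) = −82(1−ω_c)  ⇒  114ω_c = 82  ⇒  ω_c = 41/57
  ⇒ ω_c¹/ω_r¹ = 41/57
Stage 2: N_ring = 36 + 2·14 = 64
Stage 2: 36(ω_s−ω_c) = −64(ω_r−ω_c),  ω_r=0, ω_c=1
Stage 2: ω_s = 1 − (64/36)(0−1) = 25/9
  ⇒ ω_s²/ω_c² = 25/9
Coupling ω_c² = ω_c¹ ⇒ overall = 41/57 × 25/9 = 1025/513

1025/513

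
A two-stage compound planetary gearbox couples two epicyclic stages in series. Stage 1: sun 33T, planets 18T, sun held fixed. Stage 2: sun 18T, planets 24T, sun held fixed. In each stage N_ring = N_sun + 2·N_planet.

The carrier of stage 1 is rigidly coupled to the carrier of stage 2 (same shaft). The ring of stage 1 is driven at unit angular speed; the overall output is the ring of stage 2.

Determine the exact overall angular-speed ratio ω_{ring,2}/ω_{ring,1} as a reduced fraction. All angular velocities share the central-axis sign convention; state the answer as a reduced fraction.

161/187

Stage 1: N_ring = 33 + 2·18 = 69
Stage 1: 33(ω_s−ω_c) = −69(ω_r−ω_c),  ω_s=0, ω_r=1
Stage 1: 33(0−ω_c) = −69(1−ω_c)  ⇒  102ω_c = 69  ⇒  ω_c = 23/34
  ⇒ ω_c¹/ω_r¹ = 23/34
Stage 2: N_ring = 18 + 2·24 = 66
Stage 2: 18(ω_s−ω_c) = −66(ω_r−ω_c),  ω_s=0, ω_c=1
Stage 2: ω_r = 1 − (18/66)(0−1) = 14/11
  ⇒ ω_r²/ω_c² = 14/11
Coupling ω_c² = ω_c¹ ⇒ overall = 23/34 × 14/11 = 161/187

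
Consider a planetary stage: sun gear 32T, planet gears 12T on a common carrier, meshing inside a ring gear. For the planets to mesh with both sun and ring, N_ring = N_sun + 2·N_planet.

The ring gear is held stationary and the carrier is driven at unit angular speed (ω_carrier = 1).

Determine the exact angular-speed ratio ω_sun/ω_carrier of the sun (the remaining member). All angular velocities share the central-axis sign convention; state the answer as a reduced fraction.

11/4

N_ring = 32 + 2·12 = 56
32(ω_s−ω_c) = −56(ω_r−ω_c),  ω_r=0, ω_c=1
ω_s = 1 − (56/32)(0−1) = 11/4
ω_s/ω_c = 11/4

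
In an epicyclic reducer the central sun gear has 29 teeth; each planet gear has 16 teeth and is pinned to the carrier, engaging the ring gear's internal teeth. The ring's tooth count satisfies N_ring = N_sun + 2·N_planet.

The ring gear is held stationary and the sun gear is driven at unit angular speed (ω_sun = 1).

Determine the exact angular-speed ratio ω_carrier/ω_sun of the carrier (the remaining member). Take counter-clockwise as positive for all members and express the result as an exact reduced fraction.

N_ring = 29 + 2·16 = 61
29(ω_s−ω_c) = −61(ω_r−ω_c),  ω_r=0, ω_s=1
29(1−ω_c) = −61(0−ω_c)  ⇒  90ω_c = 29  ⇒  ω_c = 29/90
ω_c/ω_s = 29/90

29/90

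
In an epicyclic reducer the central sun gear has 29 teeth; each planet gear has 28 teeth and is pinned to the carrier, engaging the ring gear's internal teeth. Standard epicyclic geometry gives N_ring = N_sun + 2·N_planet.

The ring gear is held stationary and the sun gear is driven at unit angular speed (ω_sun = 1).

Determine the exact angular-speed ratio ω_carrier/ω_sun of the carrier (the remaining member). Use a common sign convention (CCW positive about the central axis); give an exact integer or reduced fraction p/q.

29/114

N_ring = 29 + 2·28 = 85
29(ω_s−ω_c) = −85(ω_r−ω_c),  ω_r=0, ω_s=1
29(1−ω_c) = −85(0−ω_c)  ⇒  114ω_c = 29  ⇒  ω_c = 29/114
ω_c/ω_s = 29/114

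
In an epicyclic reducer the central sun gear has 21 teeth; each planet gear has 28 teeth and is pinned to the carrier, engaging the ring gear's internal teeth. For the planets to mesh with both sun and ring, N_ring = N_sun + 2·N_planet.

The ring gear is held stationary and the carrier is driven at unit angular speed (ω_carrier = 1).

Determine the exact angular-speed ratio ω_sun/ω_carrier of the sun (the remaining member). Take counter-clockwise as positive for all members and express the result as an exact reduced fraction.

N_ring = 21 + 2·28 = 77
21(ω_s−ω_c) = −77(ω_r−ω_c),  ω_r=0, ω_c=1
ω_s = 1 − (77/21)(0−1) = 14/3
ω_s/ω_c = 14/3

14/3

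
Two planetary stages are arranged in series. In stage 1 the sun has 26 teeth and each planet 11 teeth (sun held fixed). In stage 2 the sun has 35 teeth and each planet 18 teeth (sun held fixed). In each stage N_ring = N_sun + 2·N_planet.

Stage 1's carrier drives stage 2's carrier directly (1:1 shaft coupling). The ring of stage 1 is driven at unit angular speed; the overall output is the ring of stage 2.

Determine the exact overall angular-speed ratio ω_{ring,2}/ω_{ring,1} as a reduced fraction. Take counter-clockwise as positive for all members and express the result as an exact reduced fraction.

2544/2627

Stage 1: N_ring = 26 + 2·11 = 48
Stage 1: 26(ω_s−ω_c) = −48(ω_r−ω_c),  ω_s=0, ω_r=1
Stage 1: 26(0−ω_c) = −48(1−ω_c)  ⇒  74ω_c = 48  ⇒  ω_c = 24/37
  ⇒ ω_c¹/ω_r¹ = 24/37
Stage 2: N_ring = 35 + 2·18 = 71
Stage 2: 35(ω_s−ω_c) = −71(ω_r−ω_c),  ω_s=0, ω_c=1
Stage 2: ω_r = 1 − (35/71)(0−1) = 106/71
  ⇒ ω_r²/ω_c² = 106/71
Coupling ω_c² = ω_c¹ ⇒ overall = 24/37 × 106/71 = 2544/2627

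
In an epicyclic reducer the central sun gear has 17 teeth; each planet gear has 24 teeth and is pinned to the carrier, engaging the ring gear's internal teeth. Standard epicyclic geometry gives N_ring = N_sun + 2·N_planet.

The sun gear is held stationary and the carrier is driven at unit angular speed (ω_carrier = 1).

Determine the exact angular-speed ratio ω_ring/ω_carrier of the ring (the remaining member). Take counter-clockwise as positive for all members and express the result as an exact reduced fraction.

82/65

N_ring = 17 + 2·24 = 65
17(ω_s−ω_c) = −65(ω_r−ω_c),  ω_s=0, ω_c=1
ω_r = 1 − (17/65)(0−1) = 82/65
ω_r/ω_c = 82/65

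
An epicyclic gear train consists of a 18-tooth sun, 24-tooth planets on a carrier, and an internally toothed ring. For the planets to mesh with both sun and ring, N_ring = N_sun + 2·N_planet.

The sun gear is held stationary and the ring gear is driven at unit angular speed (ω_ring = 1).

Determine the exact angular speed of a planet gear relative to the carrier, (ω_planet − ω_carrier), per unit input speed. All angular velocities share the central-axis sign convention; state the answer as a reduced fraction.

N_ring = 18 + 2·24 = 66
18(ω_s−ω_c) = −66(ω_r−ω_c),  ω_s=0, ω_r=1
18(0−ω_c) = −66(1−ω_c)  ⇒  84ω_c = 66  ⇒  ω_c = 11/14
sun–planet: 18·(0−11/14) = −24·(ω_p−ω_c)  ⇒  ω_p−ω_c = −(18/24)·(-11/14) = 33/56

33/56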